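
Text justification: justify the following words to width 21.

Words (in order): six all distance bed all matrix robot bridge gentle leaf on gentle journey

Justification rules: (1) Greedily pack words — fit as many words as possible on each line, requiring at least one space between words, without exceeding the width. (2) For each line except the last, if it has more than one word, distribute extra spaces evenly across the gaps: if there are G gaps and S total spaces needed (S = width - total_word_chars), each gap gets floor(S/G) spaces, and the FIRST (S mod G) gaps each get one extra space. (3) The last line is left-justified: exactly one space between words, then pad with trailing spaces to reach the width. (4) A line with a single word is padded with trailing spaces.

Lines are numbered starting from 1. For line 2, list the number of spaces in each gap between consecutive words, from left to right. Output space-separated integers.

Line 1: ['six', 'all', 'distance', 'bed'] (min_width=20, slack=1)
Line 2: ['all', 'matrix', 'robot'] (min_width=16, slack=5)
Line 3: ['bridge', 'gentle', 'leaf', 'on'] (min_width=21, slack=0)
Line 4: ['gentle', 'journey'] (min_width=14, slack=7)

Answer: 4 3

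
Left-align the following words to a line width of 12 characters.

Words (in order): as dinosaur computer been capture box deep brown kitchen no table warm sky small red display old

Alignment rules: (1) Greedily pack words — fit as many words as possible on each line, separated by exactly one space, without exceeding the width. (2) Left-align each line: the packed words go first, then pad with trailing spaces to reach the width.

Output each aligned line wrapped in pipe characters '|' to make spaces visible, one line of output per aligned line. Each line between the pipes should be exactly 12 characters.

Answer: |as dinosaur |
|computer    |
|been capture|
|box deep    |
|brown       |
|kitchen no  |
|table warm  |
|sky small   |
|red display |
|old         |

Derivation:
Line 1: ['as', 'dinosaur'] (min_width=11, slack=1)
Line 2: ['computer'] (min_width=8, slack=4)
Line 3: ['been', 'capture'] (min_width=12, slack=0)
Line 4: ['box', 'deep'] (min_width=8, slack=4)
Line 5: ['brown'] (min_width=5, slack=7)
Line 6: ['kitchen', 'no'] (min_width=10, slack=2)
Line 7: ['table', 'warm'] (min_width=10, slack=2)
Line 8: ['sky', 'small'] (min_width=9, slack=3)
Line 9: ['red', 'display'] (min_width=11, slack=1)
Line 10: ['old'] (min_width=3, slack=9)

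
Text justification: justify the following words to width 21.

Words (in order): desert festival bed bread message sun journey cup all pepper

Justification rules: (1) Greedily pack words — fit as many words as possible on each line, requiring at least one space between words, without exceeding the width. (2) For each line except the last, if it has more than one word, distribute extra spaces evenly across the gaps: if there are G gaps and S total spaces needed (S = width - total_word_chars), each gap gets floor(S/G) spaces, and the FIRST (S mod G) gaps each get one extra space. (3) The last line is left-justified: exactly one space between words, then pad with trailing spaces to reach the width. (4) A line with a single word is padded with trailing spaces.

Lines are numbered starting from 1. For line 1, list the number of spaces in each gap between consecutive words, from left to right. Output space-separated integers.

Line 1: ['desert', 'festival', 'bed'] (min_width=19, slack=2)
Line 2: ['bread', 'message', 'sun'] (min_width=17, slack=4)
Line 3: ['journey', 'cup', 'all'] (min_width=15, slack=6)
Line 4: ['pepper'] (min_width=6, slack=15)

Answer: 2 2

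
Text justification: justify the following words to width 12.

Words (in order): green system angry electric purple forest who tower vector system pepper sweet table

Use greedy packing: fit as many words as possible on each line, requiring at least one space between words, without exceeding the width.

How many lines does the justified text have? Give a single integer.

Line 1: ['green', 'system'] (min_width=12, slack=0)
Line 2: ['angry'] (min_width=5, slack=7)
Line 3: ['electric'] (min_width=8, slack=4)
Line 4: ['purple'] (min_width=6, slack=6)
Line 5: ['forest', 'who'] (min_width=10, slack=2)
Line 6: ['tower', 'vector'] (min_width=12, slack=0)
Line 7: ['system'] (min_width=6, slack=6)
Line 8: ['pepper', 'sweet'] (min_width=12, slack=0)
Line 9: ['table'] (min_width=5, slack=7)
Total lines: 9

Answer: 9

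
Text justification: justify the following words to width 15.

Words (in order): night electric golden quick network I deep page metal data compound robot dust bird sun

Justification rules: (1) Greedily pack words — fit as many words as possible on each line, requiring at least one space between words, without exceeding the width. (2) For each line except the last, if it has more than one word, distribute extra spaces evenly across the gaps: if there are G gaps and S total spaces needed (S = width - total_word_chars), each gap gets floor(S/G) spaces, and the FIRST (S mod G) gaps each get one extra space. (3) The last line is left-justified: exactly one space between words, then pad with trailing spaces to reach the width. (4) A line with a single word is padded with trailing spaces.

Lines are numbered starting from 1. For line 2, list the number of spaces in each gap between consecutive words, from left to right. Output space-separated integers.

Answer: 4

Derivation:
Line 1: ['night', 'electric'] (min_width=14, slack=1)
Line 2: ['golden', 'quick'] (min_width=12, slack=3)
Line 3: ['network', 'I', 'deep'] (min_width=14, slack=1)
Line 4: ['page', 'metal', 'data'] (min_width=15, slack=0)
Line 5: ['compound', 'robot'] (min_width=14, slack=1)
Line 6: ['dust', 'bird', 'sun'] (min_width=13, slack=2)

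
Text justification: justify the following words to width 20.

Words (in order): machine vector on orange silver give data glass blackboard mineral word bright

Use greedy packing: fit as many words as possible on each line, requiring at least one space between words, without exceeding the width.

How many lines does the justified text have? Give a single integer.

Answer: 5

Derivation:
Line 1: ['machine', 'vector', 'on'] (min_width=17, slack=3)
Line 2: ['orange', 'silver', 'give'] (min_width=18, slack=2)
Line 3: ['data', 'glass'] (min_width=10, slack=10)
Line 4: ['blackboard', 'mineral'] (min_width=18, slack=2)
Line 5: ['word', 'bright'] (min_width=11, slack=9)
Total lines: 5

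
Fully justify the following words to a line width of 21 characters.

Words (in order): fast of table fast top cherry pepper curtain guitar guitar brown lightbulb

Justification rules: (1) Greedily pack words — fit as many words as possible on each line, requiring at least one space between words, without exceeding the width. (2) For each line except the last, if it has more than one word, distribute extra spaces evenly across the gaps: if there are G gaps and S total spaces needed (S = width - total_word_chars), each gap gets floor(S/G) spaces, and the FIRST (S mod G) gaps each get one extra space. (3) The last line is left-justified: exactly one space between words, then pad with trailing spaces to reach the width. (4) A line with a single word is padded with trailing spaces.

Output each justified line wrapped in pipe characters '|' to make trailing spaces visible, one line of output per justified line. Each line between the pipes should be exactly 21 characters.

Answer: |fast  of  table  fast|
|top   cherry   pepper|
|curtain guitar guitar|
|brown lightbulb      |

Derivation:
Line 1: ['fast', 'of', 'table', 'fast'] (min_width=18, slack=3)
Line 2: ['top', 'cherry', 'pepper'] (min_width=17, slack=4)
Line 3: ['curtain', 'guitar', 'guitar'] (min_width=21, slack=0)
Line 4: ['brown', 'lightbulb'] (min_width=15, slack=6)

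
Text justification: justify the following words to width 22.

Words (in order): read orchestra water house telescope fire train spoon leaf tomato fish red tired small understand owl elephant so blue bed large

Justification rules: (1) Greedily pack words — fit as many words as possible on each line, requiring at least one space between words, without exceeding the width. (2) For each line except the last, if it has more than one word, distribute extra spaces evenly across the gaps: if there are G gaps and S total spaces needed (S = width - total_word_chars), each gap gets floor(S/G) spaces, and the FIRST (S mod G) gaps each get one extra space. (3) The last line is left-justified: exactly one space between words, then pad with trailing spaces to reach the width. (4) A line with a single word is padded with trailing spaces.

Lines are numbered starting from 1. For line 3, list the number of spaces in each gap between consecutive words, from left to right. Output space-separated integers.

Line 1: ['read', 'orchestra', 'water'] (min_width=20, slack=2)
Line 2: ['house', 'telescope', 'fire'] (min_width=20, slack=2)
Line 3: ['train', 'spoon', 'leaf'] (min_width=16, slack=6)
Line 4: ['tomato', 'fish', 'red', 'tired'] (min_width=21, slack=1)
Line 5: ['small', 'understand', 'owl'] (min_width=20, slack=2)
Line 6: ['elephant', 'so', 'blue', 'bed'] (min_width=20, slack=2)
Line 7: ['large'] (min_width=5, slack=17)

Answer: 4 4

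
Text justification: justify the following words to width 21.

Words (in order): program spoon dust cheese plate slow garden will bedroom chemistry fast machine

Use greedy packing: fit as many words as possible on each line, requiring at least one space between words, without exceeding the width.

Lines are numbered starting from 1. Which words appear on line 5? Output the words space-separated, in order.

Answer: machine

Derivation:
Line 1: ['program', 'spoon', 'dust'] (min_width=18, slack=3)
Line 2: ['cheese', 'plate', 'slow'] (min_width=17, slack=4)
Line 3: ['garden', 'will', 'bedroom'] (min_width=19, slack=2)
Line 4: ['chemistry', 'fast'] (min_width=14, slack=7)
Line 5: ['machine'] (min_width=7, slack=14)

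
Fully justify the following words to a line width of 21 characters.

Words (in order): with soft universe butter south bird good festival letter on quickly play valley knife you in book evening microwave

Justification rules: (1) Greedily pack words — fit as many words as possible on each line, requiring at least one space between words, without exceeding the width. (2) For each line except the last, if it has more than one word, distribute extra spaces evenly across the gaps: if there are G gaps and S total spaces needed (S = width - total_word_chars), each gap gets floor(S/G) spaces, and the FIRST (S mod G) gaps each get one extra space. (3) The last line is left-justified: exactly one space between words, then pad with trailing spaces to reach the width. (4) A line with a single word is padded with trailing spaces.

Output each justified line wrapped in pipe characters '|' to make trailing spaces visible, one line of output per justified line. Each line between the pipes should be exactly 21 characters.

Answer: |with   soft  universe|
|butter   south   bird|
|good  festival letter|
|on    quickly    play|
|valley  knife  you in|
|book          evening|
|microwave            |

Derivation:
Line 1: ['with', 'soft', 'universe'] (min_width=18, slack=3)
Line 2: ['butter', 'south', 'bird'] (min_width=17, slack=4)
Line 3: ['good', 'festival', 'letter'] (min_width=20, slack=1)
Line 4: ['on', 'quickly', 'play'] (min_width=15, slack=6)
Line 5: ['valley', 'knife', 'you', 'in'] (min_width=19, slack=2)
Line 6: ['book', 'evening'] (min_width=12, slack=9)
Line 7: ['microwave'] (min_width=9, slack=12)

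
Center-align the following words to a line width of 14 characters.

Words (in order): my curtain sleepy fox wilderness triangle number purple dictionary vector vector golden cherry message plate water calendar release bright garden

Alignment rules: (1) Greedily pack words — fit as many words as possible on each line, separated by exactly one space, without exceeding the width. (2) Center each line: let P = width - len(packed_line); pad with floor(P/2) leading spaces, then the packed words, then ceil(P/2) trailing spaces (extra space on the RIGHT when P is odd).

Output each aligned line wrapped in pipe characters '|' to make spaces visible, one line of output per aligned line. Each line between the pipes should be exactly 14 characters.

Line 1: ['my', 'curtain'] (min_width=10, slack=4)
Line 2: ['sleepy', 'fox'] (min_width=10, slack=4)
Line 3: ['wilderness'] (min_width=10, slack=4)
Line 4: ['triangle'] (min_width=8, slack=6)
Line 5: ['number', 'purple'] (min_width=13, slack=1)
Line 6: ['dictionary'] (min_width=10, slack=4)
Line 7: ['vector', 'vector'] (min_width=13, slack=1)
Line 8: ['golden', 'cherry'] (min_width=13, slack=1)
Line 9: ['message', 'plate'] (min_width=13, slack=1)
Line 10: ['water', 'calendar'] (min_width=14, slack=0)
Line 11: ['release', 'bright'] (min_width=14, slack=0)
Line 12: ['garden'] (min_width=6, slack=8)

Answer: |  my curtain  |
|  sleepy fox  |
|  wilderness  |
|   triangle   |
|number purple |
|  dictionary  |
|vector vector |
|golden cherry |
|message plate |
|water calendar|
|release bright|
|    garden    |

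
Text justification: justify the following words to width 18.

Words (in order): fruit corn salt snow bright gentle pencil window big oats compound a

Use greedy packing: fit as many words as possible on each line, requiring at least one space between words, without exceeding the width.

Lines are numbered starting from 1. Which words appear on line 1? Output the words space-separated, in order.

Answer: fruit corn salt

Derivation:
Line 1: ['fruit', 'corn', 'salt'] (min_width=15, slack=3)
Line 2: ['snow', 'bright', 'gentle'] (min_width=18, slack=0)
Line 3: ['pencil', 'window', 'big'] (min_width=17, slack=1)
Line 4: ['oats', 'compound', 'a'] (min_width=15, slack=3)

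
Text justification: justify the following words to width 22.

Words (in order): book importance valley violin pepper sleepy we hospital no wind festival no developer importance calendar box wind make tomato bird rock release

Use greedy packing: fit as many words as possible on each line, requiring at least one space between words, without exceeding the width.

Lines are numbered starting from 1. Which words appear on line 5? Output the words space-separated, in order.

Line 1: ['book', 'importance', 'valley'] (min_width=22, slack=0)
Line 2: ['violin', 'pepper', 'sleepy'] (min_width=20, slack=2)
Line 3: ['we', 'hospital', 'no', 'wind'] (min_width=19, slack=3)
Line 4: ['festival', 'no', 'developer'] (min_width=21, slack=1)
Line 5: ['importance', 'calendar'] (min_width=19, slack=3)
Line 6: ['box', 'wind', 'make', 'tomato'] (min_width=20, slack=2)
Line 7: ['bird', 'rock', 'release'] (min_width=17, slack=5)

Answer: importance calendar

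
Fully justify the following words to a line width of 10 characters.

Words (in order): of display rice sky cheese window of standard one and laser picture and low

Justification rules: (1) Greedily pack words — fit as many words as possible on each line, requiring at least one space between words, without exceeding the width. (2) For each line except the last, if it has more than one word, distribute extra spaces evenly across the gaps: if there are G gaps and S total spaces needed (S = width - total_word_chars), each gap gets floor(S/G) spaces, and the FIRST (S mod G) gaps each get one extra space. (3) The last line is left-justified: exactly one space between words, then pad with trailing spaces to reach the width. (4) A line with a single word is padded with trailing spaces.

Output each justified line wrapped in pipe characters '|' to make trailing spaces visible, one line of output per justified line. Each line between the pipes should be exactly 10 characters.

Answer: |of display|
|rice   sky|
|cheese    |
|window  of|
|standard  |
|one    and|
|laser     |
|picture   |
|and low   |

Derivation:
Line 1: ['of', 'display'] (min_width=10, slack=0)
Line 2: ['rice', 'sky'] (min_width=8, slack=2)
Line 3: ['cheese'] (min_width=6, slack=4)
Line 4: ['window', 'of'] (min_width=9, slack=1)
Line 5: ['standard'] (min_width=8, slack=2)
Line 6: ['one', 'and'] (min_width=7, slack=3)
Line 7: ['laser'] (min_width=5, slack=5)
Line 8: ['picture'] (min_width=7, slack=3)
Line 9: ['and', 'low'] (min_width=7, slack=3)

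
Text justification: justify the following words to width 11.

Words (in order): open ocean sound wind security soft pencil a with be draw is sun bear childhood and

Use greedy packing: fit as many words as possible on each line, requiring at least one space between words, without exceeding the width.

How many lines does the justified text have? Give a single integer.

Answer: 9

Derivation:
Line 1: ['open', 'ocean'] (min_width=10, slack=1)
Line 2: ['sound', 'wind'] (min_width=10, slack=1)
Line 3: ['security'] (min_width=8, slack=3)
Line 4: ['soft', 'pencil'] (min_width=11, slack=0)
Line 5: ['a', 'with', 'be'] (min_width=9, slack=2)
Line 6: ['draw', 'is', 'sun'] (min_width=11, slack=0)
Line 7: ['bear'] (min_width=4, slack=7)
Line 8: ['childhood'] (min_width=9, slack=2)
Line 9: ['and'] (min_width=3, slack=8)
Total lines: 9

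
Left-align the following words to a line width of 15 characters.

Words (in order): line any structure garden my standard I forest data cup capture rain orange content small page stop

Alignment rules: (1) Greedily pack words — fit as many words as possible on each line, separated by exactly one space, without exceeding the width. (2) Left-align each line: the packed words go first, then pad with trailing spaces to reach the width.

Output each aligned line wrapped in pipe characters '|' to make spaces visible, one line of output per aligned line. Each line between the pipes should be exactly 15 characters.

Line 1: ['line', 'any'] (min_width=8, slack=7)
Line 2: ['structure'] (min_width=9, slack=6)
Line 3: ['garden', 'my'] (min_width=9, slack=6)
Line 4: ['standard', 'I'] (min_width=10, slack=5)
Line 5: ['forest', 'data', 'cup'] (min_width=15, slack=0)
Line 6: ['capture', 'rain'] (min_width=12, slack=3)
Line 7: ['orange', 'content'] (min_width=14, slack=1)
Line 8: ['small', 'page', 'stop'] (min_width=15, slack=0)

Answer: |line any       |
|structure      |
|garden my      |
|standard I     |
|forest data cup|
|capture rain   |
|orange content |
|small page stop|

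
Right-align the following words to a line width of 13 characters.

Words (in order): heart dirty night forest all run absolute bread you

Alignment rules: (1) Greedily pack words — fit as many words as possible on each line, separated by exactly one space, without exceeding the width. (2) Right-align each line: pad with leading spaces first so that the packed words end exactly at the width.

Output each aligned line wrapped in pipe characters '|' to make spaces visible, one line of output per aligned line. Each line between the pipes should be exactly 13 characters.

Line 1: ['heart', 'dirty'] (min_width=11, slack=2)
Line 2: ['night', 'forest'] (min_width=12, slack=1)
Line 3: ['all', 'run'] (min_width=7, slack=6)
Line 4: ['absolute'] (min_width=8, slack=5)
Line 5: ['bread', 'you'] (min_width=9, slack=4)

Answer: |  heart dirty|
| night forest|
|      all run|
|     absolute|
|    bread you|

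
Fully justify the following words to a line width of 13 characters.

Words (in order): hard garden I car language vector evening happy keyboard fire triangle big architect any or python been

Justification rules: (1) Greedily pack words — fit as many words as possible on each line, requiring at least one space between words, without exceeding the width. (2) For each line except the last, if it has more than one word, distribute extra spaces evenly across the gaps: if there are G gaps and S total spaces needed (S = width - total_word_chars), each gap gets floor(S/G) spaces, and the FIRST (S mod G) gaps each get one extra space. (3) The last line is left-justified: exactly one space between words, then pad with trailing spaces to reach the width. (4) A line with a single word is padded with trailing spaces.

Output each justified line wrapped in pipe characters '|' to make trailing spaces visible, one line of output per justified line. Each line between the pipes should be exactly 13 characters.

Line 1: ['hard', 'garden', 'I'] (min_width=13, slack=0)
Line 2: ['car', 'language'] (min_width=12, slack=1)
Line 3: ['vector'] (min_width=6, slack=7)
Line 4: ['evening', 'happy'] (min_width=13, slack=0)
Line 5: ['keyboard', 'fire'] (min_width=13, slack=0)
Line 6: ['triangle', 'big'] (min_width=12, slack=1)
Line 7: ['architect', 'any'] (min_width=13, slack=0)
Line 8: ['or', 'python'] (min_width=9, slack=4)
Line 9: ['been'] (min_width=4, slack=9)

Answer: |hard garden I|
|car  language|
|vector       |
|evening happy|
|keyboard fire|
|triangle  big|
|architect any|
|or     python|
|been         |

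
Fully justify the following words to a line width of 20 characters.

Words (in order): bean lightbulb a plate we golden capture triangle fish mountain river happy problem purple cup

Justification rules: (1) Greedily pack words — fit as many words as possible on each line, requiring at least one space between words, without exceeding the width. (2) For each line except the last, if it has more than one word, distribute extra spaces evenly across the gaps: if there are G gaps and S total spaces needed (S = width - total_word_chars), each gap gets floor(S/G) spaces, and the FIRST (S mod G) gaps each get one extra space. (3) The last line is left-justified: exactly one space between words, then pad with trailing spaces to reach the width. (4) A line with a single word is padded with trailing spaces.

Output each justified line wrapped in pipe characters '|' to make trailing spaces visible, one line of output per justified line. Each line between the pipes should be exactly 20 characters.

Line 1: ['bean', 'lightbulb', 'a'] (min_width=16, slack=4)
Line 2: ['plate', 'we', 'golden'] (min_width=15, slack=5)
Line 3: ['capture', 'triangle'] (min_width=16, slack=4)
Line 4: ['fish', 'mountain', 'river'] (min_width=19, slack=1)
Line 5: ['happy', 'problem', 'purple'] (min_width=20, slack=0)
Line 6: ['cup'] (min_width=3, slack=17)

Answer: |bean   lightbulb   a|
|plate    we   golden|
|capture     triangle|
|fish  mountain river|
|happy problem purple|
|cup                 |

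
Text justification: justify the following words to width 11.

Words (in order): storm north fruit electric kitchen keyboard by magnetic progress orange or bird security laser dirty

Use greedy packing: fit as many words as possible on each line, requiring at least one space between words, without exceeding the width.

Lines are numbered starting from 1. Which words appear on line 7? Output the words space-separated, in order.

Line 1: ['storm', 'north'] (min_width=11, slack=0)
Line 2: ['fruit'] (min_width=5, slack=6)
Line 3: ['electric'] (min_width=8, slack=3)
Line 4: ['kitchen'] (min_width=7, slack=4)
Line 5: ['keyboard', 'by'] (min_width=11, slack=0)
Line 6: ['magnetic'] (min_width=8, slack=3)
Line 7: ['progress'] (min_width=8, slack=3)
Line 8: ['orange', 'or'] (min_width=9, slack=2)
Line 9: ['bird'] (min_width=4, slack=7)
Line 10: ['security'] (min_width=8, slack=3)
Line 11: ['laser', 'dirty'] (min_width=11, slack=0)

Answer: progress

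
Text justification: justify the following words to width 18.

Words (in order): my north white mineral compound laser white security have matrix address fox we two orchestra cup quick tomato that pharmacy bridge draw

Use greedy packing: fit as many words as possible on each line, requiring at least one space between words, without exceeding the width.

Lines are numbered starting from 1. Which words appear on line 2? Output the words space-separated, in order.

Line 1: ['my', 'north', 'white'] (min_width=14, slack=4)
Line 2: ['mineral', 'compound'] (min_width=16, slack=2)
Line 3: ['laser', 'white'] (min_width=11, slack=7)
Line 4: ['security', 'have'] (min_width=13, slack=5)
Line 5: ['matrix', 'address', 'fox'] (min_width=18, slack=0)
Line 6: ['we', 'two', 'orchestra'] (min_width=16, slack=2)
Line 7: ['cup', 'quick', 'tomato'] (min_width=16, slack=2)
Line 8: ['that', 'pharmacy'] (min_width=13, slack=5)
Line 9: ['bridge', 'draw'] (min_width=11, slack=7)

Answer: mineral compound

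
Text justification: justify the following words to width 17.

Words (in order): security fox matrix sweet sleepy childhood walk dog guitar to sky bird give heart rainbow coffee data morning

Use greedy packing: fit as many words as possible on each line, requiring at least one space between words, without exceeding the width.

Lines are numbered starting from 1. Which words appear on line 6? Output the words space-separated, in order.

Answer: heart rainbow

Derivation:
Line 1: ['security', 'fox'] (min_width=12, slack=5)
Line 2: ['matrix', 'sweet'] (min_width=12, slack=5)
Line 3: ['sleepy', 'childhood'] (min_width=16, slack=1)
Line 4: ['walk', 'dog', 'guitar'] (min_width=15, slack=2)
Line 5: ['to', 'sky', 'bird', 'give'] (min_width=16, slack=1)
Line 6: ['heart', 'rainbow'] (min_width=13, slack=4)
Line 7: ['coffee', 'data'] (min_width=11, slack=6)
Line 8: ['morning'] (min_width=7, slack=10)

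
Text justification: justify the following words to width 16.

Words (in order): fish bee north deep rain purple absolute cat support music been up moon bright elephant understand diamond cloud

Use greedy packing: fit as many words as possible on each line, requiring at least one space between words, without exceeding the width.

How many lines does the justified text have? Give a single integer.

Answer: 8

Derivation:
Line 1: ['fish', 'bee', 'north'] (min_width=14, slack=2)
Line 2: ['deep', 'rain', 'purple'] (min_width=16, slack=0)
Line 3: ['absolute', 'cat'] (min_width=12, slack=4)
Line 4: ['support', 'music'] (min_width=13, slack=3)
Line 5: ['been', 'up', 'moon'] (min_width=12, slack=4)
Line 6: ['bright', 'elephant'] (min_width=15, slack=1)
Line 7: ['understand'] (min_width=10, slack=6)
Line 8: ['diamond', 'cloud'] (min_width=13, slack=3)
Total lines: 8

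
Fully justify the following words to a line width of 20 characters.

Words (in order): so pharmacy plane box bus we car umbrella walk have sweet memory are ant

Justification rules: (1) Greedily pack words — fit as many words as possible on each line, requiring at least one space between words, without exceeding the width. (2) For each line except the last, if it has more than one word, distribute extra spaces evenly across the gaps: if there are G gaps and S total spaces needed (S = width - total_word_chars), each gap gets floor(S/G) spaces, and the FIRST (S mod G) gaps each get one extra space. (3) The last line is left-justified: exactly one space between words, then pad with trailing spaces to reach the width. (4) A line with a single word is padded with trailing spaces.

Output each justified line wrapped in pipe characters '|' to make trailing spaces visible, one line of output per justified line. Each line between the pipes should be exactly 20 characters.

Answer: |so   pharmacy  plane|
|box   bus   we   car|
|umbrella  walk  have|
|sweet memory are ant|

Derivation:
Line 1: ['so', 'pharmacy', 'plane'] (min_width=17, slack=3)
Line 2: ['box', 'bus', 'we', 'car'] (min_width=14, slack=6)
Line 3: ['umbrella', 'walk', 'have'] (min_width=18, slack=2)
Line 4: ['sweet', 'memory', 'are', 'ant'] (min_width=20, slack=0)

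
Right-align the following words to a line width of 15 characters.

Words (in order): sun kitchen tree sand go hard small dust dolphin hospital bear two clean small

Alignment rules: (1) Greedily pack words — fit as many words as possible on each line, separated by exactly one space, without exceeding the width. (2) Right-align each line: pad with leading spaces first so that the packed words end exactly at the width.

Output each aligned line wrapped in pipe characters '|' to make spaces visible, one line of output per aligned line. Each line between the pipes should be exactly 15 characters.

Answer: |    sun kitchen|
|   tree sand go|
|hard small dust|
|        dolphin|
|  hospital bear|
|two clean small|

Derivation:
Line 1: ['sun', 'kitchen'] (min_width=11, slack=4)
Line 2: ['tree', 'sand', 'go'] (min_width=12, slack=3)
Line 3: ['hard', 'small', 'dust'] (min_width=15, slack=0)
Line 4: ['dolphin'] (min_width=7, slack=8)
Line 5: ['hospital', 'bear'] (min_width=13, slack=2)
Line 6: ['two', 'clean', 'small'] (min_width=15, slack=0)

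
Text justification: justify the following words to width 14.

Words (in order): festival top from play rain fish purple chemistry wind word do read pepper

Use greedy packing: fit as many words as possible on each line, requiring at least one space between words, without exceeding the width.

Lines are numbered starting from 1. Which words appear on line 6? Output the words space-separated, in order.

Answer: pepper

Derivation:
Line 1: ['festival', 'top'] (min_width=12, slack=2)
Line 2: ['from', 'play', 'rain'] (min_width=14, slack=0)
Line 3: ['fish', 'purple'] (min_width=11, slack=3)
Line 4: ['chemistry', 'wind'] (min_width=14, slack=0)
Line 5: ['word', 'do', 'read'] (min_width=12, slack=2)
Line 6: ['pepper'] (min_width=6, slack=8)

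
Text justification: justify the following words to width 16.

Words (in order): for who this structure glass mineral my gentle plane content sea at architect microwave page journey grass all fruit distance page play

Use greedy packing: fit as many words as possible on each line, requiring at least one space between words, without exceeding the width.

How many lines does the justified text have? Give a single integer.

Answer: 11

Derivation:
Line 1: ['for', 'who', 'this'] (min_width=12, slack=4)
Line 2: ['structure', 'glass'] (min_width=15, slack=1)
Line 3: ['mineral', 'my'] (min_width=10, slack=6)
Line 4: ['gentle', 'plane'] (min_width=12, slack=4)
Line 5: ['content', 'sea', 'at'] (min_width=14, slack=2)
Line 6: ['architect'] (min_width=9, slack=7)
Line 7: ['microwave', 'page'] (min_width=14, slack=2)
Line 8: ['journey', 'grass'] (min_width=13, slack=3)
Line 9: ['all', 'fruit'] (min_width=9, slack=7)
Line 10: ['distance', 'page'] (min_width=13, slack=3)
Line 11: ['play'] (min_width=4, slack=12)
Total lines: 11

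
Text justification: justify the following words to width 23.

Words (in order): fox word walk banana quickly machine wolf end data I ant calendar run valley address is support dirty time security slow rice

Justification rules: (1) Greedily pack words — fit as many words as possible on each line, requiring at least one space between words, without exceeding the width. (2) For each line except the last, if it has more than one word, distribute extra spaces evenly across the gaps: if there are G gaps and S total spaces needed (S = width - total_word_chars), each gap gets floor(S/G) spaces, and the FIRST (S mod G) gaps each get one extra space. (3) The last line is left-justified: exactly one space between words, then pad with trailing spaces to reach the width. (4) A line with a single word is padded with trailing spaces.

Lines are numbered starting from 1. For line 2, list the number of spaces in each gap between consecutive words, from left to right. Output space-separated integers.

Answer: 3 2

Derivation:
Line 1: ['fox', 'word', 'walk', 'banana'] (min_width=20, slack=3)
Line 2: ['quickly', 'machine', 'wolf'] (min_width=20, slack=3)
Line 3: ['end', 'data', 'I', 'ant', 'calendar'] (min_width=23, slack=0)
Line 4: ['run', 'valley', 'address', 'is'] (min_width=21, slack=2)
Line 5: ['support', 'dirty', 'time'] (min_width=18, slack=5)
Line 6: ['security', 'slow', 'rice'] (min_width=18, slack=5)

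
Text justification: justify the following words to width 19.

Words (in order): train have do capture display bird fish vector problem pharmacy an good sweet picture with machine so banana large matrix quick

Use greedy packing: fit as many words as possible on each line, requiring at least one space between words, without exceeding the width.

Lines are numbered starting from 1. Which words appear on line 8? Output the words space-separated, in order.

Answer: quick

Derivation:
Line 1: ['train', 'have', 'do'] (min_width=13, slack=6)
Line 2: ['capture', 'display'] (min_width=15, slack=4)
Line 3: ['bird', 'fish', 'vector'] (min_width=16, slack=3)
Line 4: ['problem', 'pharmacy', 'an'] (min_width=19, slack=0)
Line 5: ['good', 'sweet', 'picture'] (min_width=18, slack=1)
Line 6: ['with', 'machine', 'so'] (min_width=15, slack=4)
Line 7: ['banana', 'large', 'matrix'] (min_width=19, slack=0)
Line 8: ['quick'] (min_width=5, slack=14)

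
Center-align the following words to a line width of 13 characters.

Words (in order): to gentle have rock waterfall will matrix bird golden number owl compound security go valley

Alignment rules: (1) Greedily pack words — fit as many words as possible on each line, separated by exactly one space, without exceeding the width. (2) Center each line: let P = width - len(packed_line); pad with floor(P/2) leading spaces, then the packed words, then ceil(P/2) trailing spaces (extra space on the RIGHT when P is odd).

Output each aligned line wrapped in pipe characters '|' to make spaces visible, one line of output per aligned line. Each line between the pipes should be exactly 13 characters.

Answer: |  to gentle  |
|  have rock  |
|  waterfall  |
| will matrix |
| bird golden |
| number owl  |
|  compound   |
| security go |
|   valley    |

Derivation:
Line 1: ['to', 'gentle'] (min_width=9, slack=4)
Line 2: ['have', 'rock'] (min_width=9, slack=4)
Line 3: ['waterfall'] (min_width=9, slack=4)
Line 4: ['will', 'matrix'] (min_width=11, slack=2)
Line 5: ['bird', 'golden'] (min_width=11, slack=2)
Line 6: ['number', 'owl'] (min_width=10, slack=3)
Line 7: ['compound'] (min_width=8, slack=5)
Line 8: ['security', 'go'] (min_width=11, slack=2)
Line 9: ['valley'] (min_width=6, slack=7)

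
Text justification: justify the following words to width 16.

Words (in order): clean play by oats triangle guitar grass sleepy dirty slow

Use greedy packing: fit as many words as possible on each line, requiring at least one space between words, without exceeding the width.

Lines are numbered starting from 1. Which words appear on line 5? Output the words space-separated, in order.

Answer: slow

Derivation:
Line 1: ['clean', 'play', 'by'] (min_width=13, slack=3)
Line 2: ['oats', 'triangle'] (min_width=13, slack=3)
Line 3: ['guitar', 'grass'] (min_width=12, slack=4)
Line 4: ['sleepy', 'dirty'] (min_width=12, slack=4)
Line 5: ['slow'] (min_width=4, slack=12)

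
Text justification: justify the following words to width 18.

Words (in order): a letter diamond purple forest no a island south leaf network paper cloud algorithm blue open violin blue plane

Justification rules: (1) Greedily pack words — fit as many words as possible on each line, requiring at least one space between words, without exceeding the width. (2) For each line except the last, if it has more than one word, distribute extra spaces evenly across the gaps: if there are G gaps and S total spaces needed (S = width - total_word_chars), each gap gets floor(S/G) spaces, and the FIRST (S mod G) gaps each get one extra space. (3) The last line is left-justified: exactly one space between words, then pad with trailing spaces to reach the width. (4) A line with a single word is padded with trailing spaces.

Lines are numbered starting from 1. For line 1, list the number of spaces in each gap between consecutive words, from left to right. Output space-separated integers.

Line 1: ['a', 'letter', 'diamond'] (min_width=16, slack=2)
Line 2: ['purple', 'forest', 'no', 'a'] (min_width=18, slack=0)
Line 3: ['island', 'south', 'leaf'] (min_width=17, slack=1)
Line 4: ['network', 'paper'] (min_width=13, slack=5)
Line 5: ['cloud', 'algorithm'] (min_width=15, slack=3)
Line 6: ['blue', 'open', 'violin'] (min_width=16, slack=2)
Line 7: ['blue', 'plane'] (min_width=10, slack=8)

Answer: 2 2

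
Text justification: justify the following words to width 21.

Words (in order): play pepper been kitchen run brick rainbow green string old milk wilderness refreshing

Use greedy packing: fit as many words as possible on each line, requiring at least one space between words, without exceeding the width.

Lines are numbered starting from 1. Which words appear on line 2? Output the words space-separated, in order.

Line 1: ['play', 'pepper', 'been'] (min_width=16, slack=5)
Line 2: ['kitchen', 'run', 'brick'] (min_width=17, slack=4)
Line 3: ['rainbow', 'green', 'string'] (min_width=20, slack=1)
Line 4: ['old', 'milk', 'wilderness'] (min_width=19, slack=2)
Line 5: ['refreshing'] (min_width=10, slack=11)

Answer: kitchen run brick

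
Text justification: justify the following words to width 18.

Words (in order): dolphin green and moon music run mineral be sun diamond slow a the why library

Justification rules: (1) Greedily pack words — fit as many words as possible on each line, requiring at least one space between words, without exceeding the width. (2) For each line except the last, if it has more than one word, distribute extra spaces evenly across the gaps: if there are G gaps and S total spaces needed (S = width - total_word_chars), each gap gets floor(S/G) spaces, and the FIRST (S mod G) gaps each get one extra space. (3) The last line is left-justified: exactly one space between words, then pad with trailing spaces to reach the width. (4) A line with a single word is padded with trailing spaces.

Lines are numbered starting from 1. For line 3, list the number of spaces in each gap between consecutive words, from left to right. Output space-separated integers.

Line 1: ['dolphin', 'green', 'and'] (min_width=17, slack=1)
Line 2: ['moon', 'music', 'run'] (min_width=14, slack=4)
Line 3: ['mineral', 'be', 'sun'] (min_width=14, slack=4)
Line 4: ['diamond', 'slow', 'a', 'the'] (min_width=18, slack=0)
Line 5: ['why', 'library'] (min_width=11, slack=7)

Answer: 3 3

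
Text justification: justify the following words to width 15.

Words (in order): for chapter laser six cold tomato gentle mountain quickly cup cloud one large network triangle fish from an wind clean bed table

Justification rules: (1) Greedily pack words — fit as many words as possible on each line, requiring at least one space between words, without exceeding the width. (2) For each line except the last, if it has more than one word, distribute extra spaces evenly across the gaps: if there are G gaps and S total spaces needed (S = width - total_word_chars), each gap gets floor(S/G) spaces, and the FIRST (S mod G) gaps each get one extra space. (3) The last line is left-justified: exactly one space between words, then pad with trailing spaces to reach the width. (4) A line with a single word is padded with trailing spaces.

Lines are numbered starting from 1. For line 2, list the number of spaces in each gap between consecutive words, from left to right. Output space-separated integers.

Line 1: ['for', 'chapter'] (min_width=11, slack=4)
Line 2: ['laser', 'six', 'cold'] (min_width=14, slack=1)
Line 3: ['tomato', 'gentle'] (min_width=13, slack=2)
Line 4: ['mountain'] (min_width=8, slack=7)
Line 5: ['quickly', 'cup'] (min_width=11, slack=4)
Line 6: ['cloud', 'one', 'large'] (min_width=15, slack=0)
Line 7: ['network'] (min_width=7, slack=8)
Line 8: ['triangle', 'fish'] (min_width=13, slack=2)
Line 9: ['from', 'an', 'wind'] (min_width=12, slack=3)
Line 10: ['clean', 'bed', 'table'] (min_width=15, slack=0)

Answer: 2 1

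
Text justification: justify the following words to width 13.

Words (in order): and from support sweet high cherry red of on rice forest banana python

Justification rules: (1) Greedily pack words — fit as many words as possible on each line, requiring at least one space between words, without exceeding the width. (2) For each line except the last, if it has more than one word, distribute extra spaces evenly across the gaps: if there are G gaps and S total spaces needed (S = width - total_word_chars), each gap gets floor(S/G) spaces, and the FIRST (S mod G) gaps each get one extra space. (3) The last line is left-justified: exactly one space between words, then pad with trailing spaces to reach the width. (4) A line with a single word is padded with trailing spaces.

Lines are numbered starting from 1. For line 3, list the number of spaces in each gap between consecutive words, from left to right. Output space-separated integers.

Answer: 3

Derivation:
Line 1: ['and', 'from'] (min_width=8, slack=5)
Line 2: ['support', 'sweet'] (min_width=13, slack=0)
Line 3: ['high', 'cherry'] (min_width=11, slack=2)
Line 4: ['red', 'of', 'on'] (min_width=9, slack=4)
Line 5: ['rice', 'forest'] (min_width=11, slack=2)
Line 6: ['banana', 'python'] (min_width=13, slack=0)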